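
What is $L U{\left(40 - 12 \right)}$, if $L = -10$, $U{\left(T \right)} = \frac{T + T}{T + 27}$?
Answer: $- \frac{112}{11} \approx -10.182$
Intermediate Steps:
$U{\left(T \right)} = \frac{2 T}{27 + T}$
$L U{\left(40 - 12 \right)} = - 10 \frac{2 \left(40 - 12\right)}{27 + \left(40 - 12\right)} = - 10 \cdot 2 \cdot 28 \frac{1}{27 + 28} = - 10 \cdot 2 \cdot 28 \cdot \frac{1}{55} = \left(-10\right) \frac{56}{55} = - \frac{112}{11}$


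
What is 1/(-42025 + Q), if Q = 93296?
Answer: 1/51271 ≈ 1.9504e-5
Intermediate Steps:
1/(-42025 + Q) = 1/(-42025 + 93296) = 1/51271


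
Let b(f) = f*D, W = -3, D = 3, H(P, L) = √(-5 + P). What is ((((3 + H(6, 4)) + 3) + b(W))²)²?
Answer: 16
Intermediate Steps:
b(f) = 3*f (b(f) = f*3 = 3*f)
((((3 + H(6, 4)) + 3) + b(W))²)² = ((((3 + √(-5 + 6)) + 3) + 3*(-3))²)² = ((((3 + √1) + 3) - 9)²)² = ((((3 + 1) + 3) - 9)²)² = (((4 + 3) - 9)²)² = ((7 - 9)²)² = ((-2)²)² = 4² = 16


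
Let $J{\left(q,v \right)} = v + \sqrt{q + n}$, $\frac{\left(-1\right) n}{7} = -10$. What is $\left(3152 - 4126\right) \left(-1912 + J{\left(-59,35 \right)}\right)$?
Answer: $1828198 - 974 \sqrt{11} \approx 1.825 \cdot 10^{6}$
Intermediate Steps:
$n = 70$ ($n = \left(-7\right) \left(-10\right) = 70$)
$J{\left(q,v \right)} = v + \sqrt{70 + q}$ ($J{\left(q,v \right)} = v + \sqrt{q + 70} = v + \sqrt{70 + q}$)
$\left(3152 - 4126\right) \left(-1912 + J{\left(-59,35 \right)}\right) = \left(3152 - 4126\right) \left(-1912 + \left(35 + \sqrt{70 - 59}\right)\right) = - 974 \left(-1912 + \left(35 + \sqrt{11}\right)\right) = - 974 \left(-1877 + \sqrt{11}\right) = 1828198 - 974 \sqrt{11}$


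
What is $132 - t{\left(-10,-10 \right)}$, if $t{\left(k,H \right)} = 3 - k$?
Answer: $119$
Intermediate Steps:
$132 - t{\left(-10,-10 \right)} = 132 - \left(3 - -10\right) = 132 - \left(3 + 10\right) = 132 - 13 = 119$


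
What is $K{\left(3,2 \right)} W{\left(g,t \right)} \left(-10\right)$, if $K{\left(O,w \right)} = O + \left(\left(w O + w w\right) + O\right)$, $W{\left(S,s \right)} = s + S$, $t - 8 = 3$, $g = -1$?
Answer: $-1600$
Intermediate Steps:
$t = 11$ ($t = 8 + 3 = 11$)
$W{\left(S,s \right)} = S + s$
$K{\left(O,w \right)} = w^{2} + 2 O + O w$ ($K{\left(O,w \right)} = O + \left(\left(O w + w^{2}\right) + O\right) = O + \left(\left(w^{2} + O w\right) + O\right) = O + \left(O + w^{2} + O w\right) = w^{2} + 2 O + O w$)
$K{\left(3,2 \right)} W{\left(g,t \right)} \left(-10\right) = \left(2^{2} + 2 \cdot 3 + 3 \cdot 2\right) \left(-1 + 11\right) \left(-10\right) = \left(4 + 6 + 6\right) 10 \left(-10\right) = 16 \cdot 10 \left(-10\right) = 160 \left(-10\right) = -1600$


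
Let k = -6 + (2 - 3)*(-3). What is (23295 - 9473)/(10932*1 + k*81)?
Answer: 13822/10689 ≈ 1.2931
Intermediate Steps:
k = -3 (k = -6 - 1*(-3) = -6 + 3 = -3)
(23295 - 9473)/(10932*1 + k*81) = (23295 - 9473)/(10932*1 - 3*81) = 13822/(10932 - 243) = 13822/10689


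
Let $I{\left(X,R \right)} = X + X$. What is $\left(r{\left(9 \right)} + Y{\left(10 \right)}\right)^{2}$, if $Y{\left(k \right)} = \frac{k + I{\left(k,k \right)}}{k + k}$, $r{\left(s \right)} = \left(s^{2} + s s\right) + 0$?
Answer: $\frac{106929}{4} \approx 26732.0$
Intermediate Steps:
$r{\left(s \right)} = 2 s^{2}$ ($r{\left(s \right)} = \left(s^{2} + s^{2}\right) + 0 = 2 s^{2} + 0 = 2 s^{2}$)
$I{\left(X,R \right)} = 2 X$
$Y{\left(k \right)} = \frac{3}{2}$ ($Y{\left(k \right)} = \frac{k + 2 k}{k + k} = \frac{3 k}{2 k} = 3 k \frac{1}{2 k} = \frac{3}{2}$)
$\left(r{\left(9 \right)} + Y{\left(10 \right)}\right)^{2} = \left(2 \cdot 9^{2} + \frac{3}{2}\right)^{2} = \left(2 \cdot 81 + \frac{3}{2}\right)^{2} = \left(162 + \frac{3}{2}\right)^{2} = \left(\frac{327}{2}\right)^{2} = \frac{106929}{4}$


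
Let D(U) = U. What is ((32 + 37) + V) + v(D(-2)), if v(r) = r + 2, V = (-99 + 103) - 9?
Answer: 64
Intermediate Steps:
V = -5 (V = 4 - 9 = -5)
v(r) = 2 + r
((32 + 37) + V) + v(D(-2)) = ((32 + 37) - 5) + (2 - 2) = (69 - 5) + 0 = 64 + 0 = 64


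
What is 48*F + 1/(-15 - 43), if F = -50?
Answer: -139201/58 ≈ -2400.0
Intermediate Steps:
48*F + 1/(-15 - 43) = 48*(-50) + 1/(-15 - 43) = -2400 + 1/(-58) = -2400 - 1/58 = -139201/58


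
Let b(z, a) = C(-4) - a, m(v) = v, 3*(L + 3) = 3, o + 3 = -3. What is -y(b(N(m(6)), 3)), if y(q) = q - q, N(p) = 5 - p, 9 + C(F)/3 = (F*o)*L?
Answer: 0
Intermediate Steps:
o = -6 (o = -3 - 3 = -6)
L = -2 (L = -3 + (⅓)*3 = -3 + 1 = -2)
C(F) = -27 + 36*F (C(F) = -27 + 3*((F*(-6))*(-2)) = -27 + 3*(-6*F*(-2)) = -27 + 3*(12*F) = -27 + 36*F)
b(z, a) = -171 - a (b(z, a) = (-27 + 36*(-4)) - a = (-27 - 144) - a = -171 - a)
y(q) = 0
-y(b(N(m(6)), 3)) = -1*0 = 0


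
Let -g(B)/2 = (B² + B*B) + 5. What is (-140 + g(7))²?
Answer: 119716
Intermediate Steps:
g(B) = -10 - 4*B² (g(B) = -2*((B² + B*B) + 5) = -2*((B² + B²) + 5) = -2*(2*B² + 5) = -2*(5 + 2*B²) = -10 - 4*B²)
(-140 + g(7))² = (-140 + (-10 - 4*7²))² = (-140 + (-10 - 4*49))² = (-140 + (-10 - 196))² = (-140 - 206)² = (-346)² = 119716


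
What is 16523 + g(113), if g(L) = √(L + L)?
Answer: 16523 + √226 ≈ 16538.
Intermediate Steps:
g(L) = √2*√L (g(L) = √(2*L) = √2*√L)
16523 + g(113) = 16523 + √2*√113 = 16523 + √226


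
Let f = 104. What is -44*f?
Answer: -4576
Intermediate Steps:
-44*f = -44*104 = -4576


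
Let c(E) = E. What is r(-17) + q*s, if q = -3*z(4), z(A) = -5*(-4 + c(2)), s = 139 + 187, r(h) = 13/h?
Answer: -166273/17 ≈ -9780.8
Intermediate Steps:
s = 326
z(A) = 10 (z(A) = -5*(-4 + 2) = -5*(-2) = 10)
q = -30 (q = -3*10 = -30)
r(-17) + q*s = 13/(-17) - 30*326 = 13*(-1/17) - 9780 = -13/17 - 9780 = -166273/17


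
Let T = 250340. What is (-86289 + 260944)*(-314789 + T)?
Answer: -11256340095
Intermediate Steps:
(-86289 + 260944)*(-314789 + T) = (-86289 + 260944)*(-314789 + 250340) = 174655*(-64449) = -11256340095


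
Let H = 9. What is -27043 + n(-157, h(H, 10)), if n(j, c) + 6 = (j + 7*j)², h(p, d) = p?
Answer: 1550487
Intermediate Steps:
n(j, c) = -6 + 64*j² (n(j, c) = -6 + (j + 7*j)² = -6 + (8*j)² = -6 + 64*j²)
-27043 + n(-157, h(H, 10)) = -27043 + (-6 + 64*(-157)²) = -27043 + (-6 + 64*24649) = -27043 + (-6 + 1577536) = -27043 + 1577530 = 1550487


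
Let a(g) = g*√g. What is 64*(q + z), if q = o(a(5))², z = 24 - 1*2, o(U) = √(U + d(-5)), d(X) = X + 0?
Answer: 1088 + 320*√5 ≈ 1803.5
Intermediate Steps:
d(X) = X
a(g) = g^(3/2)
o(U) = √(-5 + U) (o(U) = √(U - 5) = √(-5 + U))
z = 22 (z = 24 - 2 = 22)
q = -5 + 5*√5 (q = (√(-5 + 5^(3/2)))² = (√(-5 + 5*√5))² = -5 + 5*√5 ≈ 6.1803)
64*(q + z) = 64*((-5 + 5*√5) + 22) = 64*(17 + 5*√5) = 1088 + 320*√5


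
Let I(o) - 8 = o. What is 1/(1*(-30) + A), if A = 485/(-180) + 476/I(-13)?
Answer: -180/23021 ≈ -0.0078190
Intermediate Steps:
I(o) = 8 + o
A = -17621/180 (A = 485/(-180) + 476/(8 - 13) = 485*(-1/180) + 476/(-5) = -97/36 + 476*(-⅕) = -97/36 - 476/5 = -17621/180 ≈ -97.894)
1/(1*(-30) + A) = 1/(1*(-30) - 17621/180) = 1/(-30 - 17621/180) = 1/(-23021/180) = -180/23021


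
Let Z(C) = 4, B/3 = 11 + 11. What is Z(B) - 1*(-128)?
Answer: 132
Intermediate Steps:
B = 66 (B = 3*(11 + 11) = 3*22 = 66)
Z(B) - 1*(-128) = 4 - 1*(-128) = 4 + 128 = 132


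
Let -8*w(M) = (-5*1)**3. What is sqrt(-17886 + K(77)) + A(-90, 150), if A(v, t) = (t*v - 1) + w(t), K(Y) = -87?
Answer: -107883/8 + 3*I*sqrt(1997) ≈ -13485.0 + 134.06*I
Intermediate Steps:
w(M) = 125/8 (w(M) = -(-5*1)**3/8 = -1/8*(-5)**3 = -1/8*(-125) = 125/8)
A(v, t) = 117/8 + t*v (A(v, t) = (t*v - 1) + 125/8 = (-1 + t*v) + 125/8 = 117/8 + t*v)
sqrt(-17886 + K(77)) + A(-90, 150) = sqrt(-17886 - 87) + (117/8 + 150*(-90)) = sqrt(-17973) + (117/8 - 13500) = 3*I*sqrt(1997) - 107883/8 = -107883/8 + 3*I*sqrt(1997)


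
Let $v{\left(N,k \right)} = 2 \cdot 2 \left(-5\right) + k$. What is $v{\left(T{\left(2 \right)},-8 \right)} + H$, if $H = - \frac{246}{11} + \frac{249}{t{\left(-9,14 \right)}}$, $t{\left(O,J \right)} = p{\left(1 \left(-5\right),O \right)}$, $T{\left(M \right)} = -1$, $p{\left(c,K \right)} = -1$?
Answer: $- \frac{3293}{11} \approx -299.36$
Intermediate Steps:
$t{\left(O,J \right)} = -1$
$H = - \frac{2985}{11}$ ($H = - \frac{246}{11} + \frac{249}{-1} = \left(-246\right) \frac{1}{11} + 249 \left(-1\right) = - \frac{246}{11} - 249 = - \frac{2985}{11} \approx -271.36$)
$v{\left(N,k \right)} = -20 + k$ ($v{\left(N,k \right)} = 4 \left(-5\right) + k = -20 + k$)
$v{\left(T{\left(2 \right)},-8 \right)} + H = \left(-20 - 8\right) - \frac{2985}{11} = -28 - \frac{2985}{11} = - \frac{3293}{11}$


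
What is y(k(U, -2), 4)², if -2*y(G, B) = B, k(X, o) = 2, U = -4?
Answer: 4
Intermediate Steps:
y(G, B) = -B/2
y(k(U, -2), 4)² = (-½*4)² = (-2)² = 4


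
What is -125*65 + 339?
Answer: -7786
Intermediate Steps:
-125*65 + 339 = -8125 + 339 = -7786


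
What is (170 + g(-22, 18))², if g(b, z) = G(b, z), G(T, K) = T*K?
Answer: 51076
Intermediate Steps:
G(T, K) = K*T
g(b, z) = b*z (g(b, z) = z*b = b*z)
(170 + g(-22, 18))² = (170 - 22*18)² = (170 - 396)² = (-226)² = 51076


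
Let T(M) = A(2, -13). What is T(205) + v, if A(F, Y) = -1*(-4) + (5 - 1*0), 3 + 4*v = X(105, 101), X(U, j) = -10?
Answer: 23/4 ≈ 5.7500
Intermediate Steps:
v = -13/4 (v = -3/4 + (1/4)*(-10) = -3/4 - 5/2 = -13/4 ≈ -3.2500)
A(F, Y) = 9 (A(F, Y) = 4 + (5 + 0) = 4 + 5 = 9)
T(M) = 9
T(205) + v = 9 - 13/4 = 23/4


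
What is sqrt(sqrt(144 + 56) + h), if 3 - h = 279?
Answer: sqrt(-276 + 10*sqrt(2)) ≈ 16.182*I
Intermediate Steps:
h = -276 (h = 3 - 1*279 = 3 - 279 = -276)
sqrt(sqrt(144 + 56) + h) = sqrt(sqrt(144 + 56) - 276) = sqrt(sqrt(200) - 276) = sqrt(10*sqrt(2) - 276) = sqrt(-276 + 10*sqrt(2))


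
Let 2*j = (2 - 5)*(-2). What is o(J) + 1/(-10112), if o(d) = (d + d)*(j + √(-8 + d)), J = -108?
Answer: -6552577/10112 - 432*I*√29 ≈ -648.0 - 2326.4*I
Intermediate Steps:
j = 3 (j = ((2 - 5)*(-2))/2 = (-3*(-2))/2 = (½)*6 = 3)
o(d) = 2*d*(3 + √(-8 + d)) (o(d) = (d + d)*(3 + √(-8 + d)) = (2*d)*(3 + √(-8 + d)) = 2*d*(3 + √(-8 + d)))
o(J) + 1/(-10112) = 2*(-108)*(3 + √(-8 - 108)) + 1/(-10112) = 2*(-108)*(3 + √(-116)) - 1/10112 = 2*(-108)*(3 + 2*I*√29) - 1/10112 = (-648 - 432*I*√29) - 1/10112 = -6552577/10112 - 432*I*√29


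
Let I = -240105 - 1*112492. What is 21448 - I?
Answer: 374045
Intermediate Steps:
I = -352597 (I = -240105 - 112492 = -352597)
21448 - I = 21448 - 1*(-352597) = 21448 + 352597 = 374045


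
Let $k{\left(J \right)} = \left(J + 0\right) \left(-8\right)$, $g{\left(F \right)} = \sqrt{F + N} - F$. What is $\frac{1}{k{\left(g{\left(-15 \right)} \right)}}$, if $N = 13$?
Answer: $\frac{i}{8 \left(\sqrt{2} - 15 i\right)} \approx -0.0082599 + 0.00077875 i$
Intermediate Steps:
$g{\left(F \right)} = \sqrt{13 + F} - F$ ($g{\left(F \right)} = \sqrt{F + 13} - F = \sqrt{13 + F} - F$)
$k{\left(J \right)} = - 8 J$ ($k{\left(J \right)} = J \left(-8\right) = - 8 J$)
$\frac{1}{k{\left(g{\left(-15 \right)} \right)}} = \frac{1}{\left(-8\right) \left(\sqrt{13 - 15} - -15\right)} = \frac{1}{\left(-8\right) \left(\sqrt{-2} + 15\right)} = \frac{1}{\left(-8\right) \left(i \sqrt{2} + 15\right)} = \frac{1}{\left(-8\right) \left(15 + i \sqrt{2}\right)} = \frac{1}{-120 - 8 i \sqrt{2}}$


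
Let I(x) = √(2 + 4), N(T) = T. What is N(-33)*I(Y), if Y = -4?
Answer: -33*√6 ≈ -80.833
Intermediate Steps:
I(x) = √6
N(-33)*I(Y) = -33*√6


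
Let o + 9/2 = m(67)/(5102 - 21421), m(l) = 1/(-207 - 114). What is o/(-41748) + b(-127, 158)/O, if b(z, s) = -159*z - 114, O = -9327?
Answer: -2927273658280271/1359831093268536 ≈ -2.1527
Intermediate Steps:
m(l) = -1/321 (m(l) = 1/(-321) = -1/321)
b(z, s) = -114 - 159*z
o = -47145589/10476798 (o = -9/2 - 1/(321*(5102 - 21421)) = -9/2 - 1/321/(-16319) = -9/2 - 1/321*(-1/16319) = -9/2 + 1/5238399 = -47145589/10476798 ≈ -4.5000)
o/(-41748) + b(-127, 158)/O = -47145589/10476798/(-41748) + (-114 - 159*(-127))/(-9327) = -47145589/10476798*(-1/41748) + (-114 + 20193)*(-1/9327) = 47145589/437385362904 + 20079*(-1/9327) = 47145589/437385362904 - 6693/3109 = -2927273658280271/1359831093268536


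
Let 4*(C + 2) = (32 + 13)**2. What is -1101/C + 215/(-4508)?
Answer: -20286887/9092636 ≈ -2.2311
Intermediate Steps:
C = 2017/4 (C = -2 + (32 + 13)**2/4 = -2 + (1/4)*45**2 = -2 + (1/4)*2025 = -2 + 2025/4 = 2017/4 ≈ 504.25)
-1101/C + 215/(-4508) = -1101/2017/4 + 215/(-4508) = -1101*4/2017 + 215*(-1/4508) = -4404/2017 - 215/4508 = -20286887/9092636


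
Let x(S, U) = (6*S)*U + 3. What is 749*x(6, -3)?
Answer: -78645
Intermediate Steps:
x(S, U) = 3 + 6*S*U (x(S, U) = 6*S*U + 3 = 3 + 6*S*U)
749*x(6, -3) = 749*(3 + 6*6*(-3)) = 749*(3 - 108) = 749*(-105) = -78645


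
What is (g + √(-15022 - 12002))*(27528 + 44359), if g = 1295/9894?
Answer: 93093665/9894 + 287548*I*√1689 ≈ 9409.1 + 1.1817e+7*I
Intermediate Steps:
g = 1295/9894 (g = 1295*(1/9894) = 1295/9894 ≈ 0.13089)
(g + √(-15022 - 12002))*(27528 + 44359) = (1295/9894 + √(-15022 - 12002))*(27528 + 44359) = (1295/9894 + √(-27024))*71887 = (1295/9894 + 4*I*√1689)*71887 = 93093665/9894 + 287548*I*√1689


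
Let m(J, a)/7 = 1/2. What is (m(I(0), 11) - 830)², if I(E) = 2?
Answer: 2732409/4 ≈ 6.8310e+5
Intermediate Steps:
m(J, a) = 7/2
(m(I(0), 11) - 830)² = (7/2 - 830)² = (-1653/2)² = 2732409/4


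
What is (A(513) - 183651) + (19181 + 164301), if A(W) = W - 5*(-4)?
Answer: 364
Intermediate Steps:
A(W) = 20 + W (A(W) = W + 20 = 20 + W)
(A(513) - 183651) + (19181 + 164301) = ((20 + 513) - 183651) + (19181 + 164301) = (533 - 183651) + 183482 = -183118 + 183482 = 364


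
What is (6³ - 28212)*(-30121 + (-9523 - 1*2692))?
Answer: 1185238656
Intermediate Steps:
(6³ - 28212)*(-30121 + (-9523 - 1*2692)) = (216 - 28212)*(-30121 + (-9523 - 2692)) = -27996*(-30121 - 12215) = -27996*(-42336) = 1185238656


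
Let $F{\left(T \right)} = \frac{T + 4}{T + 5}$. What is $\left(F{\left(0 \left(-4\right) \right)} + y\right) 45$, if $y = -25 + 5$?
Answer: $-864$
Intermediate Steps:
$F{\left(T \right)} = \frac{4 + T}{5 + T}$
$y = -20$
$\left(F{\left(0 \left(-4\right) \right)} + y\right) 45 = \left(\frac{4 + 0 \left(-4\right)}{5 + 0 \left(-4\right)} - 20\right) 45 = \left(\frac{4 + 0}{5 + 0} - 20\right) 45 = \left(\frac{1}{5} \cdot 4 - 20\right) 45 = \left(\frac{4}{5} - 20\right) 45 = \left(- \frac{96}{5}\right) 45 = -864$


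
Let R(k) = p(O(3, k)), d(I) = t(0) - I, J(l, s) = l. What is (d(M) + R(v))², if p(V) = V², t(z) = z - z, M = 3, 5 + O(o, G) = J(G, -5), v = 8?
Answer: 36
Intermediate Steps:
O(o, G) = -5 + G
t(z) = 0
d(I) = -I (d(I) = 0 - I = -I)
R(k) = (-5 + k)²
(d(M) + R(v))² = (-1*3 + (-5 + 8)²)² = (-3 + 3²)² = (-3 + 9)² = 6² = 36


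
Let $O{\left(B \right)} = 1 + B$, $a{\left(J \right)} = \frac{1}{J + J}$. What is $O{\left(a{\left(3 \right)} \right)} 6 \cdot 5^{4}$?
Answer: $4375$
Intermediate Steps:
$a{\left(J \right)} = \frac{1}{2 J}$
$O{\left(a{\left(3 \right)} \right)} 6 \cdot 5^{4} = \left(1 + \frac{1}{2 \cdot 3}\right) 6 \cdot 5^{4} = \left(1 + \frac{1}{2} \cdot \frac{1}{3}\right) 6 \cdot 625 = \left(1 + \frac{1}{6}\right) 6 \cdot 625 = \frac{7}{6} \cdot 6 \cdot 625 = 7 \cdot 625 = 4375$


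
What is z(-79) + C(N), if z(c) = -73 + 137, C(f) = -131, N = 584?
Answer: -67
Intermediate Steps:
z(c) = 64
z(-79) + C(N) = 64 - 131 = -67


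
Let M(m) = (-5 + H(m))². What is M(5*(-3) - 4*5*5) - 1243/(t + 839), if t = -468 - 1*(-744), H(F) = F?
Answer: 16054757/1115 ≈ 14399.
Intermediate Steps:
t = 276 (t = -468 + 744 = 276)
M(m) = (-5 + m)²
M(5*(-3) - 4*5*5) - 1243/(t + 839) = (-5 + (5*(-3) - 4*5*5))² - 1243/(276 + 839) = (-5 + (-15 - 20*5))² - 1243/1115 = (-5 + (-15 - 100))² + (1/1115)*(-1243) = (-5 - 115)² - 1243/1115 = (-120)² - 1243/1115 = 14400 - 1243/1115 = 16054757/1115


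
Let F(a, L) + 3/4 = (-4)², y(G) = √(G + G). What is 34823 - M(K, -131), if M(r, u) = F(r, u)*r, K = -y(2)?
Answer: 69707/2 ≈ 34854.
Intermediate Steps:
y(G) = √2*√G (y(G) = √(2*G) = √2*√G)
K = -2 (K = -√2*√2 = -1*2 = -2)
F(a, L) = 61/4 (F(a, L) = -¾ + (-4)² = -¾ + 16 = 61/4)
M(r, u) = 61*r/4
34823 - M(K, -131) = 34823 - 61*(-2)/4 = 34823 - 1*(-61/2) = 34823 + 61/2 = 69707/2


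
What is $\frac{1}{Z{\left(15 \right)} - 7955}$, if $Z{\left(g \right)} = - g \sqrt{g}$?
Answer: $- \frac{1591}{12655730} + \frac{3 \sqrt{15}}{12655730} \approx -0.0001248$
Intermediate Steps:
$Z{\left(g \right)} = - g^{\frac{3}{2}}$
$\frac{1}{Z{\left(15 \right)} - 7955} = \frac{1}{- 15^{\frac{3}{2}} - 7955} = \frac{1}{- 15 \sqrt{15} - 7955} = \frac{1}{-7955 - 15 \sqrt{15}}$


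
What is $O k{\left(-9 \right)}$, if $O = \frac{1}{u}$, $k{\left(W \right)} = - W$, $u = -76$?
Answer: $- \frac{9}{76} \approx -0.11842$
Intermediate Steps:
$O = - \frac{1}{76}$ ($O = \frac{1}{-76} = - \frac{1}{76} \approx -0.013158$)
$O k{\left(-9 \right)} = - \frac{\left(-1\right) \left(-9\right)}{76} = \left(- \frac{1}{76}\right) 9 = - \frac{9}{76}$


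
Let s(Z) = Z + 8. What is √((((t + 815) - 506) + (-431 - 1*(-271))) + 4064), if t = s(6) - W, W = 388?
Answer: √3839 ≈ 61.960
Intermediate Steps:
s(Z) = 8 + Z
t = -374 (t = (8 + 6) - 1*388 = 14 - 388 = -374)
√((((t + 815) - 506) + (-431 - 1*(-271))) + 4064) = √((((-374 + 815) - 506) + (-431 - 1*(-271))) + 4064) = √(((441 - 506) + (-431 + 271)) + 4064) = √((-65 - 160) + 4064) = √(-225 + 4064) = √3839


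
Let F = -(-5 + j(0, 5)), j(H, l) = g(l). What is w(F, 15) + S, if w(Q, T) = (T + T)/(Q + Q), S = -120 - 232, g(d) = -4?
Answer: -1051/3 ≈ -350.33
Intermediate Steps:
j(H, l) = -4
F = 9 (F = -(-5 - 4) = -1*(-9) = 9)
S = -352
w(Q, T) = T/Q (w(Q, T) = (2*T)/((2*Q)) = (2*T)*(1/(2*Q)) = T/Q)
w(F, 15) + S = 15/9 - 352 = 15*(⅑) - 352 = 5/3 - 352 = -1051/3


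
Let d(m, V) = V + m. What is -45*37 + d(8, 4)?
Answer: -1653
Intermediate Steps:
-45*37 + d(8, 4) = -45*37 + (4 + 8) = -1665 + 12 = -1653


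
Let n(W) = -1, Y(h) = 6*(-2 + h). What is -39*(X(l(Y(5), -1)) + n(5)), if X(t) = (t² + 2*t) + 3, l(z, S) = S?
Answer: -39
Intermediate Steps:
Y(h) = -12 + 6*h
X(t) = 3 + t² + 2*t
-39*(X(l(Y(5), -1)) + n(5)) = -39*((3 + (-1)² + 2*(-1)) - 1) = -39*((3 + 1 - 2) - 1) = -39*(2 - 1) = -39*1 = -39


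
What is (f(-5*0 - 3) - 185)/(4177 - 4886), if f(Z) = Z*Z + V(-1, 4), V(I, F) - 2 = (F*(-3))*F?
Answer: 222/709 ≈ 0.31312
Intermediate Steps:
V(I, F) = 2 - 3*F**2 (V(I, F) = 2 + (F*(-3))*F = 2 + (-3*F)*F = 2 - 3*F**2)
f(Z) = -46 + Z**2 (f(Z) = Z*Z + (2 - 3*4**2) = Z**2 + (2 - 3*16) = Z**2 + (2 - 48) = Z**2 - 46 = -46 + Z**2)
(f(-5*0 - 3) - 185)/(4177 - 4886) = ((-46 + (-5*0 - 3)**2) - 185)/(4177 - 4886) = ((-46 + (0 - 3)**2) - 185)/(-709) = ((-46 + (-3)**2) - 185)*(-1/709) = ((-46 + 9) - 185)*(-1/709) = (-37 - 185)*(-1/709) = -222*(-1/709) = 222/709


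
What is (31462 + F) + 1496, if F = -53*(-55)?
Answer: 35873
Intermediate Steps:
F = 2915
(31462 + F) + 1496 = (31462 + 2915) + 1496 = 34377 + 1496 = 35873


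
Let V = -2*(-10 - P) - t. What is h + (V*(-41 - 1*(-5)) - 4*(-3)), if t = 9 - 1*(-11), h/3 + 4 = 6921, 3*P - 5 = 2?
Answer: 20595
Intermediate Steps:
P = 7/3 (P = 5/3 + (⅓)*2 = 5/3 + ⅔ = 7/3 ≈ 2.3333)
h = 20751 (h = -12 + 3*6921 = -12 + 20763 = 20751)
t = 20 (t = 9 + 11 = 20)
V = 14/3 (V = -2*(-10 - 1*7/3) - 1*20 = -2*(-10 - 7/3) - 20 = -2*(-37/3) - 20 = 74/3 - 20 = 14/3 ≈ 4.6667)
h + (V*(-41 - 1*(-5)) - 4*(-3)) = 20751 + (14*(-41 - 1*(-5))/3 - 4*(-3)) = 20751 + (14*(-41 + 5)/3 + 12) = 20751 + ((14/3)*(-36) + 12) = 20751 + (-168 + 12) = 20751 - 156 = 20595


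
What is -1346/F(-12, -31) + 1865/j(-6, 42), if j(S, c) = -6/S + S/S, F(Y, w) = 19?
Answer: 32743/38 ≈ 861.66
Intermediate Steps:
j(S, c) = 1 - 6/S (j(S, c) = -6/S + 1 = 1 - 6/S)
-1346/F(-12, -31) + 1865/j(-6, 42) = -1346/19 + 1865/(((-6 - 6)/(-6))) = -1346*1/19 + 1865/((-⅙*(-12))) = -1346/19 + 1865/2 = 32743/38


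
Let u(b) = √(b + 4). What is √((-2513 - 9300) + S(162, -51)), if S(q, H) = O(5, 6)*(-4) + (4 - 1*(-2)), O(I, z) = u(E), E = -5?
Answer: √(-11807 - 4*I) ≈ 0.0184 - 108.66*I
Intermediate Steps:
u(b) = √(4 + b)
O(I, z) = I (O(I, z) = √(4 - 5) = √(-1) = I)
S(q, H) = 6 - 4*I (S(q, H) = I*(-4) + (4 - 1*(-2)) = -4*I + (4 + 2) = -4*I + 6 = 6 - 4*I)
√((-2513 - 9300) + S(162, -51)) = √((-2513 - 9300) + (6 - 4*I)) = √(-11813 + (6 - 4*I)) = √(-11807 - 4*I)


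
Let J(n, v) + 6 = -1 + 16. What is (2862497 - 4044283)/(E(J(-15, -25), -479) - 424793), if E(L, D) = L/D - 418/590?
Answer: 166992270730/60025477631 ≈ 2.7820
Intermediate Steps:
J(n, v) = 9 (J(n, v) = -6 + (-1 + 16) = -6 + 15 = 9)
E(L, D) = -209/295 + L/D (E(L, D) = L/D - 418*1/590 = L/D - 209/295 = -209/295 + L/D)
(2862497 - 4044283)/(E(J(-15, -25), -479) - 424793) = (2862497 - 4044283)/((-209/295 + 9/(-479)) - 424793) = -1181786/((-209/295 + 9*(-1/479)) - 424793) = -1181786/((-209/295 - 9/479) - 424793) = -1181786/(-102766/141305 - 424793) = -1181786/(-60025477631/141305) = -1181786*(-141305/60025477631) = 166992270730/60025477631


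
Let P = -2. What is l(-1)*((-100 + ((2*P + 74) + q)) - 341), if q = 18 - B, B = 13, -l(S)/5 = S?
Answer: -1830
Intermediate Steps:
l(S) = -5*S
q = 5 (q = 18 - 1*13 = 18 - 13 = 5)
l(-1)*((-100 + ((2*P + 74) + q)) - 341) = (-5*(-1))*((-100 + ((2*(-2) + 74) + 5)) - 341) = 5*((-100 + ((-4 + 74) + 5)) - 341) = 5*((-100 + (70 + 5)) - 341) = 5*((-100 + 75) - 341) = 5*(-25 - 341) = 5*(-366) = -1830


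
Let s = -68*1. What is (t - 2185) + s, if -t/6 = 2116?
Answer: -14949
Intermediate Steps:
s = -68
t = -12696 (t = -6*2116 = -12696)
(t - 2185) + s = (-12696 - 2185) - 68 = -14881 - 68 = -14949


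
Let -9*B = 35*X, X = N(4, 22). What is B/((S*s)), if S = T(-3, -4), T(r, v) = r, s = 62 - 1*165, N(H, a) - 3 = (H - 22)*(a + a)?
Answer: 9205/927 ≈ 9.9299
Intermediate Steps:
N(H, a) = 3 + 2*a*(-22 + H) (N(H, a) = 3 + (H - 22)*(a + a) = 3 + (-22 + H)*(2*a) = 3 + 2*a*(-22 + H))
s = -103 (s = 62 - 165 = -103)
X = -789 (X = 3 - 44*22 + 2*4*22 = 3 - 968 + 176 = -789)
S = -3
B = 9205/3 (B = -35*(-789)/9 = -1/9*(-27615) = 9205/3 ≈ 3068.3)
B/((S*s)) = 9205/(3*((-3*(-103)))) = (9205/3)/309 = (9205/3)*(1/309) = 9205/927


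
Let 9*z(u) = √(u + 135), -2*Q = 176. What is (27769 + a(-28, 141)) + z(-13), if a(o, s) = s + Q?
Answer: 27822 + √122/9 ≈ 27823.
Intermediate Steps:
Q = -88 (Q = -½*176 = -88)
a(o, s) = -88 + s (a(o, s) = s - 88 = -88 + s)
z(u) = √(135 + u)/9 (z(u) = √(u + 135)/9 = √(135 + u)/9)
(27769 + a(-28, 141)) + z(-13) = (27769 + (-88 + 141)) + √(135 - 13)/9 = (27769 + 53) + √122/9 = 27822 + √122/9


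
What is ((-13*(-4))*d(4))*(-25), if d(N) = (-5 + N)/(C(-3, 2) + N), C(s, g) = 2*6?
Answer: 325/4 ≈ 81.250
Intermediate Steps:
C(s, g) = 12
d(N) = (-5 + N)/(12 + N)
((-13*(-4))*d(4))*(-25) = ((-13*(-4))*((-5 + 4)/(12 + 4)))*(-25) = (52*(-1/16))*(-25) = -13/4*(-25) = 325/4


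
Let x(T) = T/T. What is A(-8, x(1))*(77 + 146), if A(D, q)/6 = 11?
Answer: 14718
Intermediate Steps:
x(T) = 1
A(D, q) = 66 (A(D, q) = 6*11 = 66)
A(-8, x(1))*(77 + 146) = 66*(77 + 146) = 66*223 = 14718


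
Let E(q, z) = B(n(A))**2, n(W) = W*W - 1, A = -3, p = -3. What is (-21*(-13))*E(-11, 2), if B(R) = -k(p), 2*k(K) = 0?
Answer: 0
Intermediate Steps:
k(K) = 0 (k(K) = (1/2)*0 = 0)
n(W) = -1 + W**2 (n(W) = W**2 - 1 = -1 + W**2)
B(R) = 0 (B(R) = -1*0 = 0)
E(q, z) = 0 (E(q, z) = 0**2 = 0)
(-21*(-13))*E(-11, 2) = -21*(-13)*0 = 273*0 = 0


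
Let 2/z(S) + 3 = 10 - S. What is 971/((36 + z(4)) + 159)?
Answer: 2913/587 ≈ 4.9625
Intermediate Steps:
z(S) = 2/(7 - S) (z(S) = 2/(-3 + (10 - S)) = 2/(7 - S))
971/((36 + z(4)) + 159) = 971/((36 - 2/(-7 + 4)) + 159) = 971/((36 - 2/(-3)) + 159) = 971/((36 - 2*(-⅓)) + 159) = 971/((36 + ⅔) + 159) = 971/(110/3 + 159) = 971/(587/3) = 971*(3/587) = 2913/587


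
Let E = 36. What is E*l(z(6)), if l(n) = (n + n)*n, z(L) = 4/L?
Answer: 32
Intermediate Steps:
l(n) = 2*n² (l(n) = (2*n)*n = 2*n²)
E*l(z(6)) = 36*(2*(4/6)²) = 36*(2*(4*(⅙))²) = 36*(2*(⅔)²) = 36*(2*(4/9)) = 36*(8/9) = 32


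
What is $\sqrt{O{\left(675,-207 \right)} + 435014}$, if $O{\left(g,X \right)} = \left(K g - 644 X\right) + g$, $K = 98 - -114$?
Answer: $\sqrt{712097} \approx 843.86$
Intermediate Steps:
$K = 212$ ($K = 98 + 114 = 212$)
$O{\left(g,X \right)} = - 644 X + 213 g$ ($O{\left(g,X \right)} = \left(212 g - 644 X\right) + g = \left(- 644 X + 212 g\right) + g = - 644 X + 213 g$)
$\sqrt{O{\left(675,-207 \right)} + 435014} = \sqrt{\left(\left(-644\right) \left(-207\right) + 213 \cdot 675\right) + 435014} = \sqrt{\left(133308 + 143775\right) + 435014} = \sqrt{277083 + 435014} = \sqrt{712097}$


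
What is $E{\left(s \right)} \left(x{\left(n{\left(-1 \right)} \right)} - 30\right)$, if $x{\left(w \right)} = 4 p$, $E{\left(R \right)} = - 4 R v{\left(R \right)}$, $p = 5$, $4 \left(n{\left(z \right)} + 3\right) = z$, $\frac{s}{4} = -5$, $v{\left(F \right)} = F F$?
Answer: $-320000$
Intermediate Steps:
$v{\left(F \right)} = F^{2}$
$s = -20$ ($s = 4 \left(-5\right) = -20$)
$n{\left(z \right)} = -3 + \frac{z}{4}$
$E{\left(R \right)} = - 4 R^{3}$ ($E{\left(R \right)} = - 4 R R^{2} = - 4 R^{3}$)
$x{\left(w \right)} = 20$ ($x{\left(w \right)} = 4 \cdot 5 = 20$)
$E{\left(s \right)} \left(x{\left(n{\left(-1 \right)} \right)} - 30\right) = - 4 \left(-20\right)^{3} \left(20 - 30\right) = \left(-4\right) \left(-8000\right) \left(-10\right) = 32000 \left(-10\right) = -320000$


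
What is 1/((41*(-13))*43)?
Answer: -1/22919 ≈ -4.3632e-5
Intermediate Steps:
1/((41*(-13))*43) = 1/(-533*43) = 1/(-22919) = -1/22919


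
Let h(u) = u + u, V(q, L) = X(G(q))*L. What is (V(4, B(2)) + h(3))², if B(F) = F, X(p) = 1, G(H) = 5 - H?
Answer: 64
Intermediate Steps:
V(q, L) = L (V(q, L) = 1*L = L)
h(u) = 2*u
(V(4, B(2)) + h(3))² = (2 + 2*3)² = (2 + 6)² = 8² = 64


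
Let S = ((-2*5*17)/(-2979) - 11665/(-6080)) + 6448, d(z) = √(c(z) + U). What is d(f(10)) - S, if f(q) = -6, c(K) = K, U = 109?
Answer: -23364804599/3622464 + √103 ≈ -6439.8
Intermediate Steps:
d(z) = √(109 + z) (d(z) = √(z + 109) = √(109 + z))
S = 23364804599/3622464 (S = (-10*17*(-1/2979) - 11665*(-1/6080)) + 6448 = (-170*(-1/2979) + 2333/1216) + 6448 = (170/2979 + 2333/1216) + 6448 = 7156727/3622464 + 6448 = 23364804599/3622464 ≈ 6450.0)
d(f(10)) - S = √(109 - 6) - 1*23364804599/3622464 = √103 - 23364804599/3622464 = -23364804599/3622464 + √103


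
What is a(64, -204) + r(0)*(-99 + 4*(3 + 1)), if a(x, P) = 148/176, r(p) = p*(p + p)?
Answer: 37/44 ≈ 0.84091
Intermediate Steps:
r(p) = 2*p² (r(p) = p*(2*p) = 2*p²)
a(x, P) = 37/44 (a(x, P) = 148*(1/176) = 37/44)
a(64, -204) + r(0)*(-99 + 4*(3 + 1)) = 37/44 + (2*0²)*(-99 + 4*(3 + 1)) = 37/44 + (2*0)*(-99 + 4*4) = 37/44 + 0*(-99 + 16) = 37/44 + 0*(-83) = 37/44 + 0 = 37/44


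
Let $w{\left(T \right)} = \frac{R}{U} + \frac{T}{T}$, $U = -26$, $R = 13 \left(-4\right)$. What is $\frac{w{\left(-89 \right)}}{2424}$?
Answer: $\frac{1}{808} \approx 0.0012376$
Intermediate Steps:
$R = -52$
$w{\left(T \right)} = 3$ ($w{\left(T \right)} = - \frac{52}{-26} + \frac{T}{T} = \left(-52\right) \left(- \frac{1}{26}\right) + 1 = 2 + 1 = 3$)
$\frac{w{\left(-89 \right)}}{2424} = \frac{3}{2424} = 3 \cdot \frac{1}{2424} = \frac{1}{808}$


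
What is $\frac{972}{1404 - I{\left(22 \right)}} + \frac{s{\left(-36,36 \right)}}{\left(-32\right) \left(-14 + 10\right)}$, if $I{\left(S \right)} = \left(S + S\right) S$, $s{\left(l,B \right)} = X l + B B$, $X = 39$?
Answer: $\frac{4833}{3488} \approx 1.3856$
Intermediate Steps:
$s{\left(l,B \right)} = B^{2} + 39 l$ ($s{\left(l,B \right)} = 39 l + B B = 39 l + B^{2} = B^{2} + 39 l$)
$I{\left(S \right)} = 2 S^{2}$ ($I{\left(S \right)} = 2 S S = 2 S^{2}$)
$\frac{972}{1404 - I{\left(22 \right)}} + \frac{s{\left(-36,36 \right)}}{\left(-32\right) \left(-14 + 10\right)} = \frac{972}{1404 - 2 \cdot 22^{2}} + \frac{36^{2} + 39 \left(-36\right)}{\left(-32\right) \left(-14 + 10\right)} = \frac{972}{1404 - 2 \cdot 484} + \frac{1296 - 1404}{\left(-32\right) \left(-4\right)} = \frac{972}{1404 - 968} - \frac{108}{128} = \frac{972}{1404 - 968} - \frac{27}{32} = \frac{972}{436} - \frac{27}{32} = 972 \cdot \frac{1}{436} - \frac{27}{32} = \frac{243}{109} - \frac{27}{32} = \frac{4833}{3488}$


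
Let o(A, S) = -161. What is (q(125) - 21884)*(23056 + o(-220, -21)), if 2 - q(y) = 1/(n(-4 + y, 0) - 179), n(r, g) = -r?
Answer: -30059298821/60 ≈ -5.0099e+8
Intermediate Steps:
q(y) = 2 - 1/(-175 - y) (q(y) = 2 - 1/(-(-4 + y) - 179) = 2 - 1/((4 - y) - 179) = 2 - 1/(-175 - y))
(q(125) - 21884)*(23056 + o(-220, -21)) = ((351 + 2*125)/(175 + 125) - 21884)*(23056 - 161) = ((351 + 250)/300 - 21884)*22895 = ((1/300)*601 - 21884)*22895 = (601/300 - 21884)*22895 = -6564599/300*22895 = -30059298821/60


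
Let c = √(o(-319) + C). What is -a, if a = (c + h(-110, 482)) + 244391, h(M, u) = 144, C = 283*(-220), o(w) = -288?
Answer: -244535 - 2*I*√15637 ≈ -2.4454e+5 - 250.1*I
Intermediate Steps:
C = -62260
c = 2*I*√15637 (c = √(-288 - 62260) = √(-62548) = 2*I*√15637 ≈ 250.1*I)
a = 244535 + 2*I*√15637 (a = (2*I*√15637 + 144) + 244391 = (144 + 2*I*√15637) + 244391 = 244535 + 2*I*√15637 ≈ 2.4454e+5 + 250.1*I)
-a = -(244535 + 2*I*√15637) = -244535 - 2*I*√15637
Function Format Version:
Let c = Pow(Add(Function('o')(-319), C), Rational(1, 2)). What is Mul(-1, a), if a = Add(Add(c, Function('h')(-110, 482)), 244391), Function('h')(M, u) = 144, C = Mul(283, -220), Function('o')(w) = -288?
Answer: Add(-244535, Mul(-2, I, Pow(15637, Rational(1, 2)))) ≈ Add(-2.4454e+5, Mul(-250.10, I))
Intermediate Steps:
C = -62260
c = Mul(2, I, Pow(15637, Rational(1, 2))) (c = Pow(Add(-288, -62260), Rational(1, 2)) = Pow(-62548, Rational(1, 2)) = Mul(2, I, Pow(15637, Rational(1, 2))) ≈ Mul(250.10, I))
a = Add(244535, Mul(2, I, Pow(15637, Rational(1, 2)))) (a = Add(Add(Mul(2, I, Pow(15637, Rational(1, 2))), 144), 244391) = Add(Add(144, Mul(2, I, Pow(15637, Rational(1, 2)))), 244391) = Add(244535, Mul(2, I, Pow(15637, Rational(1, 2)))) ≈ Add(2.4454e+5, Mul(250.10, I)))
Mul(-1, a) = Mul(-1, Add(244535, Mul(2, I, Pow(15637, Rational(1, 2))))) = Add(-244535, Mul(-2, I, Pow(15637, Rational(1, 2))))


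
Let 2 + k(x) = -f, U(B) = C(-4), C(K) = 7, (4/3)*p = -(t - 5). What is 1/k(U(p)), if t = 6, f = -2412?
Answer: 1/2410 ≈ 0.00041494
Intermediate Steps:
p = -3/4 (p = 3*(-(6 - 5))/4 = 3*(-1*1)/4 = (3/4)*(-1) = -3/4 ≈ -0.75000)
U(B) = 7
k(x) = 2410 (k(x) = -2 - 1*(-2412) = -2 + 2412 = 2410)
1/k(U(p)) = 1/2410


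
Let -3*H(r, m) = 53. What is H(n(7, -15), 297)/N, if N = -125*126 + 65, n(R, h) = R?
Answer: 53/47055 ≈ 0.0011263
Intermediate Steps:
H(r, m) = -53/3 (H(r, m) = -⅓*53 = -53/3)
N = -15685 (N = -15750 + 65 = -15685)
H(n(7, -15), 297)/N = -53/3/(-15685) = -53/3*(-1/15685) = 53/47055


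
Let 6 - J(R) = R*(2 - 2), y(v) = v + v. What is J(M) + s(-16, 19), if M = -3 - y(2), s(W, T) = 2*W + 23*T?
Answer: 411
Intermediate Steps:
y(v) = 2*v
M = -7 (M = -3 - 2*2 = -3 - 1*4 = -3 - 4 = -7)
J(R) = 6 (J(R) = 6 - R*(2 - 2) = 6 - R*0 = 6 - 1*0 = 6 + 0 = 6)
J(M) + s(-16, 19) = 6 + (2*(-16) + 23*19) = 6 + (-32 + 437) = 6 + 405 = 411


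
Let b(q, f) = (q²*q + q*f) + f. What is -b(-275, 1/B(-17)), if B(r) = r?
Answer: 353546601/17 ≈ 2.0797e+7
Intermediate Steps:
b(q, f) = f + q³ + f*q (b(q, f) = (q³ + f*q) + f = f + q³ + f*q)
-b(-275, 1/B(-17)) = -(1/(-17) + (-275)³ - 275/(-17)) = -(-1/17 - 20796875 - 1/17*(-275)) = -(-1/17 - 20796875 + 275/17) = -1*(-353546601/17) = 353546601/17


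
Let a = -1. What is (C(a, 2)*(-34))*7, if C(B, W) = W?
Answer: -476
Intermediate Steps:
(C(a, 2)*(-34))*7 = (2*(-34))*7 = -68*7 = -476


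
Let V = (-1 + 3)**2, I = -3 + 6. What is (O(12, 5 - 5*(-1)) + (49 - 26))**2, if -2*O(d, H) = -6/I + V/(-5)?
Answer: 14884/25 ≈ 595.36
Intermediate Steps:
I = 3
V = 4 (V = 2**2 = 4)
O(d, H) = 7/5 (O(d, H) = -(-6/3 + 4/(-5))/2 = -(-6*1/3 + 4*(-1/5))/2 = -(-2 - 4/5)/2 = -1/2*(-14/5) = 7/5)
(O(12, 5 - 5*(-1)) + (49 - 26))**2 = (7/5 + (49 - 26))**2 = (7/5 + 23)**2 = (122/5)**2 = 14884/25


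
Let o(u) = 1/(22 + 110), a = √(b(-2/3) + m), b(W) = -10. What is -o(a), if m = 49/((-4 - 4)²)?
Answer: -1/132 ≈ -0.0075758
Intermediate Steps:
m = 49/64 (m = 49/((-8)²) = 49/64 ≈ 0.76563)
a = I*√591/8 (a = √(-10 + 49/64) = √(-591/64) = I*√591/8 ≈ 3.0388*I)
o(u) = 1/132
-o(a) = -1*1/132 = -1/132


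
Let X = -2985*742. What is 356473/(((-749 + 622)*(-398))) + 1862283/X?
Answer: 291210384/46881415 ≈ 6.2116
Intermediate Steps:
X = -2214870
356473/(((-749 + 622)*(-398))) + 1862283/X = 356473/(((-749 + 622)*(-398))) + 1862283/(-2214870) = 356473/((-127*(-398))) + 1862283*(-1/2214870) = 356473/50546 - 620761/738290 = 291210384/46881415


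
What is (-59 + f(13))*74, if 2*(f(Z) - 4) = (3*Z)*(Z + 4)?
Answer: 20461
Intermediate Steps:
f(Z) = 4 + 3*Z*(4 + Z)/2 (f(Z) = 4 + ((3*Z)*(Z + 4))/2 = 4 + ((3*Z)*(4 + Z))/2 = 4 + (3*Z*(4 + Z))/2 = 4 + 3*Z*(4 + Z)/2)
(-59 + f(13))*74 = (-59 + (4 + 6*13 + (3/2)*13²))*74 = (-59 + (4 + 78 + (3/2)*169))*74 = (-59 + (4 + 78 + 507/2))*74 = (-59 + 671/2)*74 = (553/2)*74 = 20461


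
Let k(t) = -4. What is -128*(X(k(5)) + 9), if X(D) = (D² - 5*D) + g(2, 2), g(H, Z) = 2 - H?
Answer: -5760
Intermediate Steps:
X(D) = D² - 5*D (X(D) = (D² - 5*D) + (2 - 1*2) = (D² - 5*D) + (2 - 2) = (D² - 5*D) + 0 = D² - 5*D)
-128*(X(k(5)) + 9) = -128*(-4*(-5 - 4) + 9) = -128*(-4*(-9) + 9) = -128*(36 + 9) = -128*45 = -5760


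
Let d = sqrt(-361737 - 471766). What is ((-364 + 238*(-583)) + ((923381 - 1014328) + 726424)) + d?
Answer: 496359 + I*sqrt(833503) ≈ 4.9636e+5 + 912.96*I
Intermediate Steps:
d = I*sqrt(833503) (d = sqrt(-833503) = I*sqrt(833503) ≈ 912.96*I)
((-364 + 238*(-583)) + ((923381 - 1014328) + 726424)) + d = ((-364 + 238*(-583)) + ((923381 - 1014328) + 726424)) + I*sqrt(833503) = ((-364 - 138754) + (-90947 + 726424)) + I*sqrt(833503) = (-139118 + 635477) + I*sqrt(833503) = 496359 + I*sqrt(833503)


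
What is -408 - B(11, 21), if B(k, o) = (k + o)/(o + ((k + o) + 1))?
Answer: -11032/27 ≈ -408.59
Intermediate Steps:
B(k, o) = (k + o)/(1 + k + 2*o) (B(k, o) = (k + o)/(o + (1 + k + o)) = (k + o)/(1 + k + 2*o))
-408 - B(11, 21) = -408 - (11 + 21)/(1 + 11 + 2*21) = -408 - 32/(1 + 11 + 42) = -408 - 32/54 = -408 - 1*16/27 = -408 - 16/27 = -11032/27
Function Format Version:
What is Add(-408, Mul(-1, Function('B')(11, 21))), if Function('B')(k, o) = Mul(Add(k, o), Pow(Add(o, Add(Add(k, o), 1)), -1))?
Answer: Rational(-11032, 27) ≈ -408.59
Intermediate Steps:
Function('B')(k, o) = Mul(Pow(Add(1, k, Mul(2, o)), -1), Add(k, o)) (Function('B')(k, o) = Mul(Add(k, o), Pow(Add(o, Add(1, k, o)), -1)) = Mul(Add(k, o), Pow(Add(1, k, Mul(2, o)), -1)) = Mul(Pow(Add(1, k, Mul(2, o)), -1), Add(k, o)))
Add(-408, Mul(-1, Function('B')(11, 21))) = Add(-408, Mul(-1, Mul(Pow(Add(1, 11, Mul(2, 21)), -1), Add(11, 21)))) = Add(-408, Mul(-1, Mul(Pow(Add(1, 11, 42), -1), 32))) = Add(-408, Mul(-1, Mul(Pow(54, -1), 32))) = Add(-408, Mul(-1, Mul(Rational(1, 54), 32))) = Add(-408, Mul(-1, Rational(16, 27))) = Add(-408, Rational(-16, 27)) = Rational(-11032, 27)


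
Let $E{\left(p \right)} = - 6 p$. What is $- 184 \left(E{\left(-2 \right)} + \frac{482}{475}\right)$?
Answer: $- \frac{1137488}{475} \approx -2394.7$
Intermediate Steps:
$- 184 \left(E{\left(-2 \right)} + \frac{482}{475}\right) = - 184 \left(\left(-6\right) \left(-2\right) + \frac{482}{475}\right) = - 184 \left(12 + 482 \cdot \frac{1}{475}\right) = - 184 \left(12 + \frac{482}{475}\right) = \left(-184\right) \frac{6182}{475} = - \frac{1137488}{475}$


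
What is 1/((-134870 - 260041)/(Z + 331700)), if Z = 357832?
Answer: -229844/131637 ≈ -1.7460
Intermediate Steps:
1/((-134870 - 260041)/(Z + 331700)) = 1/((-134870 - 260041)/(357832 + 331700)) = 1/(-394911/689532) = 1/(-394911*1/689532) = 1/(-131637/229844) = -229844/131637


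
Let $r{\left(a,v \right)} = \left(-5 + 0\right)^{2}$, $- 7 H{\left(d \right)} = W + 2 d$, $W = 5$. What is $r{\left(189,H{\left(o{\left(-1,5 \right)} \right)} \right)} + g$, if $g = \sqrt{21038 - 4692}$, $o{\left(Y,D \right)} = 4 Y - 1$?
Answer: $25 + \sqrt{16346} \approx 152.85$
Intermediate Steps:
$o{\left(Y,D \right)} = -1 + 4 Y$
$H{\left(d \right)} = - \frac{5}{7} - \frac{2 d}{7}$ ($H{\left(d \right)} = - \frac{5 + 2 d}{7} = - \frac{5}{7} - \frac{2 d}{7}$)
$r{\left(a,v \right)} = 25$ ($r{\left(a,v \right)} = \left(-5\right)^{2} = 25$)
$g = \sqrt{16346} \approx 127.85$
$r{\left(189,H{\left(o{\left(-1,5 \right)} \right)} \right)} + g = 25 + \sqrt{16346}$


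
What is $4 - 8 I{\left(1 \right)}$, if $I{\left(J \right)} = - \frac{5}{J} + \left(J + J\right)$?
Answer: $28$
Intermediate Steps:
$I{\left(J \right)} = - \frac{5}{J} + 2 J$
$4 - 8 I{\left(1 \right)} = 4 - 8 \left(- \frac{5}{1} + 2 \cdot 1\right) = 4 - 8 \left(\left(-5\right) 1 + 2\right) = 4 - 8 \left(-5 + 2\right) = 4 - -24 = 4 + 24 = 28$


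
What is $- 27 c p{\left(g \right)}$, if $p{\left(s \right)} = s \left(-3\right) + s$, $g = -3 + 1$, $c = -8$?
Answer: $864$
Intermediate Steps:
$g = -2$
$p{\left(s \right)} = - 2 s$ ($p{\left(s \right)} = - 3 s + s = - 2 s$)
$- 27 c p{\left(g \right)} = - 27 \left(- 8 \left(\left(-2\right) \left(-2\right)\right)\right) = - 27 \left(\left(-8\right) 4\right) = \left(-27\right) \left(-32\right) = 864$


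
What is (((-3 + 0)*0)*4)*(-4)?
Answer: 0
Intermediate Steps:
(((-3 + 0)*0)*4)*(-4) = (-3*0*4)*(-4) = (0*4)*(-4) = 0*(-4) = 0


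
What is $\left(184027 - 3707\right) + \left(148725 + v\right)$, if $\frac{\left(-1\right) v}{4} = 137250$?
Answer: $-219955$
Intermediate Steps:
$v = -549000$ ($v = \left(-4\right) 137250 = -549000$)
$\left(184027 - 3707\right) + \left(148725 + v\right) = \left(184027 - 3707\right) + \left(148725 - 549000\right) = 180320 - 400275 = -219955$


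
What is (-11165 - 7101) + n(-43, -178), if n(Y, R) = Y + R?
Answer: -18487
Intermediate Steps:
n(Y, R) = R + Y
(-11165 - 7101) + n(-43, -178) = (-11165 - 7101) + (-178 - 43) = -18266 - 221 = -18487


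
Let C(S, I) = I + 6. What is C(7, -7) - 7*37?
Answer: -260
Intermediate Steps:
C(S, I) = 6 + I
C(7, -7) - 7*37 = (6 - 7) - 7*37 = -1 - 259 = -260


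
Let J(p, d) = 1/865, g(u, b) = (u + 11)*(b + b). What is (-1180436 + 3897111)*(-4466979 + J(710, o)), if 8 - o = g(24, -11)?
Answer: -2099412119701390/173 ≈ -1.2135e+13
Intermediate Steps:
g(u, b) = 2*b*(11 + u) (g(u, b) = (11 + u)*(2*b) = 2*b*(11 + u))
o = 778 (o = 8 - 2*(-11)*(11 + 24) = 8 - 2*(-11)*35 = 8 - 1*(-770) = 8 + 770 = 778)
J(p, d) = 1/865
(-1180436 + 3897111)*(-4466979 + J(710, o)) = (-1180436 + 3897111)*(-4466979 + 1/865) = 2716675*(-3863936834/865) = -2099412119701390/173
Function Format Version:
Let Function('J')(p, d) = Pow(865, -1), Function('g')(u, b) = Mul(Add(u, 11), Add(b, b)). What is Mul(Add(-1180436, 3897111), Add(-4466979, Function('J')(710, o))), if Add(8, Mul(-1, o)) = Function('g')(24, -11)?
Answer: Rational(-2099412119701390, 173) ≈ -1.2135e+13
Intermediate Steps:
Function('g')(u, b) = Mul(2, b, Add(11, u)) (Function('g')(u, b) = Mul(Add(11, u), Mul(2, b)) = Mul(2, b, Add(11, u)))
o = 778 (o = Add(8, Mul(-1, Mul(2, -11, Add(11, 24)))) = Add(8, Mul(-1, Mul(2, -11, 35))) = Add(8, Mul(-1, -770)) = Add(8, 770) = 778)
Function('J')(p, d) = Rational(1, 865)
Mul(Add(-1180436, 3897111), Add(-4466979, Function('J')(710, o))) = Mul(Add(-1180436, 3897111), Add(-4466979, Rational(1, 865))) = Mul(2716675, Rational(-3863936834, 865)) = Rational(-2099412119701390, 173)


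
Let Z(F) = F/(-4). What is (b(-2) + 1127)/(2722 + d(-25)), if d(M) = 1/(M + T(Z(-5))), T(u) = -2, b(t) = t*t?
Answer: 30537/73493 ≈ 0.41551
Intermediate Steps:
Z(F) = -F/4 (Z(F) = F*(-¼) = -F/4)
b(t) = t²
d(M) = 1/(-2 + M) (d(M) = 1/(M - 2) = 1/(-2 + M))
(b(-2) + 1127)/(2722 + d(-25)) = ((-2)² + 1127)/(2722 + 1/(-2 - 25)) = (4 + 1127)/(2722 + 1/(-27)) = 1131/(2722 - 1/27) = 1131/(73493/27) = 1131*(27/73493) = 30537/73493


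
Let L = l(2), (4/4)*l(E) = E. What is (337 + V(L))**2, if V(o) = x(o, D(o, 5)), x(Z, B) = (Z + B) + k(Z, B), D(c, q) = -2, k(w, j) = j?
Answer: 112225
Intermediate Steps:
l(E) = E
L = 2
x(Z, B) = Z + 2*B (x(Z, B) = (Z + B) + B = (B + Z) + B = Z + 2*B)
V(o) = -4 + o (V(o) = o + 2*(-2) = o - 4 = -4 + o)
(337 + V(L))**2 = (337 + (-4 + 2))**2 = (337 - 2)**2 = 335**2 = 112225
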